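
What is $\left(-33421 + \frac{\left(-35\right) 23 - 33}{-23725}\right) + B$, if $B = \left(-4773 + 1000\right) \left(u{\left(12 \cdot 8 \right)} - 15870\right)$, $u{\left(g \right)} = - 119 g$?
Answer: $\frac{2442413803563}{23725} \approx 1.0295 \cdot 10^{8}$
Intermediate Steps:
$B = 102980262$ ($B = \left(-4773 + 1000\right) \left(- 119 \cdot 12 \cdot 8 - 15870\right) = - 3773 \left(\left(-119\right) 96 - 15870\right) = - 3773 \left(-11424 - 15870\right) = \left(-3773\right) \left(-27294\right) = 102980262$)
$\left(-33421 + \frac{\left(-35\right) 23 - 33}{-23725}\right) + B = \left(-33421 + \frac{\left(-35\right) 23 - 33}{-23725}\right) + 102980262 = \left(-33421 + \left(-805 - 33\right) \left(- \frac{1}{23725}\right)\right) + 102980262 = \left(-33421 - - \frac{838}{23725}\right) + 102980262 = \left(-33421 + \frac{838}{23725}\right) + 102980262 = - \frac{792912387}{23725} + 102980262 = \frac{2442413803563}{23725}$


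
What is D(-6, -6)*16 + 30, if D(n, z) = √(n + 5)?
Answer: 30 + 16*I ≈ 30.0 + 16.0*I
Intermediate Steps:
D(n, z) = √(5 + n)
D(-6, -6)*16 + 30 = √(5 - 6)*16 + 30 = √(-1)*16 + 30 = I*16 + 30 = 16*I + 30 = 30 + 16*I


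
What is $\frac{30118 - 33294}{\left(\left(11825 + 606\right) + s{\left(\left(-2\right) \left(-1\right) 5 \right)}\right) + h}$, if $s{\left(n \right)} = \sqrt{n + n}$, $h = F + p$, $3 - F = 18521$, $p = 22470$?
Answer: $- \frac{52032408}{268402669} + \frac{6352 \sqrt{5}}{268402669} \approx -0.19381$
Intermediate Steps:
$F = -18518$ ($F = 3 - 18521 = -18518$)
$h = 3952$ ($h = -18518 + 22470 = 3952$)
$s{\left(n \right)} = \sqrt{2} \sqrt{n}$ ($s{\left(n \right)} = \sqrt{2 n} = \sqrt{2} \sqrt{n}$)
$\frac{30118 - 33294}{\left(\left(11825 + 606\right) + s{\left(\left(-2\right) \left(-1\right) 5 \right)}\right) + h} = \frac{30118 - 33294}{\left(\left(11825 + 606\right) + \sqrt{2} \sqrt{\left(-2\right) \left(-1\right) 5}\right) + 3952} = - \frac{3176}{\left(12431 + \sqrt{2} \sqrt{2 \cdot 5}\right) + 3952} = - \frac{3176}{\left(12431 + \sqrt{2} \sqrt{10}\right) + 3952} = - \frac{3176}{\left(12431 + 2 \sqrt{5}\right) + 3952} = - \frac{3176}{16383 + 2 \sqrt{5}}$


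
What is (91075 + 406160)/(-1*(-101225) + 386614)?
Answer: 165745/162613 ≈ 1.0193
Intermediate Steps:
(91075 + 406160)/(-1*(-101225) + 386614) = 497235/(101225 + 386614) = 497235/487839 = 497235*(1/487839) = 165745/162613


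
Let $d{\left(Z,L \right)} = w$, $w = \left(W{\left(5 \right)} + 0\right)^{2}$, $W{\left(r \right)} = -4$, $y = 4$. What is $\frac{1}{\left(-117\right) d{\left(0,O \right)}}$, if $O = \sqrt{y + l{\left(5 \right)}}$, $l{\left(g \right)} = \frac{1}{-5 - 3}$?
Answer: $- \frac{1}{1872} \approx -0.00053419$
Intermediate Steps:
$l{\left(g \right)} = - \frac{1}{8}$ ($l{\left(g \right)} = \frac{1}{-8} = - \frac{1}{8}$)
$w = 16$ ($w = \left(-4 + 0\right)^{2} = \left(-4\right)^{2} = 16$)
$O = \frac{\sqrt{62}}{4}$ ($O = \sqrt{4 - \frac{1}{8}} = \sqrt{\frac{31}{8}} = \frac{\sqrt{62}}{4} \approx 1.9685$)
$d{\left(Z,L \right)} = 16$
$\frac{1}{\left(-117\right) d{\left(0,O \right)}} = \frac{1}{\left(-117\right) 16} = \frac{1}{-1872} = - \frac{1}{1872}$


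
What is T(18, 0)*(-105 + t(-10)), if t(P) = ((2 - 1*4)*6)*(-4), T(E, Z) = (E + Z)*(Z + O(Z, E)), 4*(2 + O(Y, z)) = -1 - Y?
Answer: 4617/2 ≈ 2308.5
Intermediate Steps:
O(Y, z) = -9/4 - Y/4 (O(Y, z) = -2 + (-1 - Y)/4 = -2 + (-¼ - Y/4) = -9/4 - Y/4)
T(E, Z) = (-9/4 + 3*Z/4)*(E + Z) (T(E, Z) = (E + Z)*(Z + (-9/4 - Z/4)) = (E + Z)*(-9/4 + 3*Z/4) = (-9/4 + 3*Z/4)*(E + Z))
t(P) = 48 (t(P) = ((2 - 4)*6)*(-4) = -2*6*(-4) = -12*(-4) = 48)
T(18, 0)*(-105 + t(-10)) = (-9/4*18 - 9/4*0 + (¾)*0² + (¾)*18*0)*(-105 + 48) = (-81/2 + 0 + (¾)*0 + 0)*(-57) = (-81/2 + 0 + 0 + 0)*(-57) = -81/2*(-57) = 4617/2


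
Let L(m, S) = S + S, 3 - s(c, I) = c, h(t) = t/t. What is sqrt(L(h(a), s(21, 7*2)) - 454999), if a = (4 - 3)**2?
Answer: I*sqrt(455035) ≈ 674.56*I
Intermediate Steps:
a = 1 (a = 1**2 = 1)
h(t) = 1
s(c, I) = 3 - c
L(m, S) = 2*S
sqrt(L(h(a), s(21, 7*2)) - 454999) = sqrt(2*(3 - 1*21) - 454999) = sqrt(2*(3 - 21) - 454999) = sqrt(2*(-18) - 454999) = sqrt(-36 - 454999) = sqrt(-455035) = I*sqrt(455035)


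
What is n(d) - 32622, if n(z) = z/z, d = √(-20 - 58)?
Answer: -32621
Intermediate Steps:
d = I*√78 (d = √(-78) = I*√78 ≈ 8.8318*I)
n(z) = 1
n(d) - 32622 = 1 - 32622 = -32621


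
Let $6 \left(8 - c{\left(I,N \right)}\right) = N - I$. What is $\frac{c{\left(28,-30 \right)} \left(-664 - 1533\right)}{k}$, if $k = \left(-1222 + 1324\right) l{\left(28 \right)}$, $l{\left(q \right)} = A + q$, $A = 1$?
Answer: $- \frac{116441}{8874} \approx -13.122$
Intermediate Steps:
$c{\left(I,N \right)} = 8 - \frac{N}{6} + \frac{I}{6}$ ($c{\left(I,N \right)} = 8 - \frac{N - I}{6} = 8 + \left(- \frac{N}{6} + \frac{I}{6}\right) = 8 - \frac{N}{6} + \frac{I}{6}$)
$l{\left(q \right)} = 1 + q$
$k = 2958$ ($k = \left(-1222 + 1324\right) \left(1 + 28\right) = 102 \cdot 29 = 2958$)
$\frac{c{\left(28,-30 \right)} \left(-664 - 1533\right)}{k} = \frac{\left(8 - -5 + \frac{1}{6} \cdot 28\right) \left(-664 - 1533\right)}{2958} = \left(8 + 5 + \frac{14}{3}\right) \left(-2197\right) \frac{1}{2958} = \frac{53}{3} \left(-2197\right) \frac{1}{2958} = \left(- \frac{116441}{3}\right) \frac{1}{2958} = - \frac{116441}{8874}$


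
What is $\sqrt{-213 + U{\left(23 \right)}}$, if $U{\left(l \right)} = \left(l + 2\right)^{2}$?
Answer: $2 \sqrt{103} \approx 20.298$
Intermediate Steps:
$U{\left(l \right)} = \left(2 + l\right)^{2}$
$\sqrt{-213 + U{\left(23 \right)}} = \sqrt{-213 + \left(2 + 23\right)^{2}} = \sqrt{-213 + 25^{2}} = \sqrt{-213 + 625} = \sqrt{412} = 2 \sqrt{103}$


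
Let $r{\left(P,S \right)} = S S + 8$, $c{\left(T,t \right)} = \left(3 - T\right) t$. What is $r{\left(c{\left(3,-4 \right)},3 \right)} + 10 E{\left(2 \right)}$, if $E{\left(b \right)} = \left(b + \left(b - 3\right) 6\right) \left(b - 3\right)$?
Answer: $57$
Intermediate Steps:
$c{\left(T,t \right)} = t \left(3 - T\right)$
$E{\left(b \right)} = \left(-18 + 7 b\right) \left(-3 + b\right)$ ($E{\left(b \right)} = \left(b + \left(-3 + b\right) 6\right) \left(-3 + b\right) = \left(b + \left(-18 + 6 b\right)\right) \left(-3 + b\right) = \left(-18 + 7 b\right) \left(-3 + b\right)$)
$r{\left(P,S \right)} = 8 + S^{2}$ ($r{\left(P,S \right)} = S^{2} + 8 = 8 + S^{2}$)
$r{\left(c{\left(3,-4 \right)},3 \right)} + 10 E{\left(2 \right)} = \left(8 + 3^{2}\right) + 10 \left(54 - 78 + 7 \cdot 2^{2}\right) = \left(8 + 9\right) + 10 \left(54 - 78 + 7 \cdot 4\right) = 17 + 10 \left(54 - 78 + 28\right) = 17 + 10 \cdot 4 = 17 + 40 = 57$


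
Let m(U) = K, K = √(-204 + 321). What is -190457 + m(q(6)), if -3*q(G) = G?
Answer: -190457 + 3*√13 ≈ -1.9045e+5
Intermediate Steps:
q(G) = -G/3
K = 3*√13 (K = √117 = 3*√13 ≈ 10.817)
m(U) = 3*√13
-190457 + m(q(6)) = -190457 + 3*√13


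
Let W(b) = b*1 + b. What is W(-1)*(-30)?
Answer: 60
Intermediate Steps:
W(b) = 2*b (W(b) = b + b = 2*b)
W(-1)*(-30) = (2*(-1))*(-30) = -2*(-30) = 60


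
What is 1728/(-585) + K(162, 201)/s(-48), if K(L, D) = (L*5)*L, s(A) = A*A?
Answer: 224637/4160 ≈ 53.999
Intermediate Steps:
s(A) = A²
K(L, D) = 5*L² (K(L, D) = (5*L)*L = 5*L²)
1728/(-585) + K(162, 201)/s(-48) = 1728/(-585) + (5*162²)/((-48)²) = 1728*(-1/585) + (5*26244)/2304 = -192/65 + 131220*(1/2304) = -192/65 + 3645/64 = 224637/4160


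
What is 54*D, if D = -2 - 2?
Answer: -216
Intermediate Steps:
D = -4
54*D = 54*(-4) = -216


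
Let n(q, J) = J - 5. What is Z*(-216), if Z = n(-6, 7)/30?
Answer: -72/5 ≈ -14.400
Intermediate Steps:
n(q, J) = -5 + J
Z = 1/15 (Z = (-5 + 7)/30 = 2*(1/30) = 1/15 ≈ 0.066667)
Z*(-216) = (1/15)*(-216) = -72/5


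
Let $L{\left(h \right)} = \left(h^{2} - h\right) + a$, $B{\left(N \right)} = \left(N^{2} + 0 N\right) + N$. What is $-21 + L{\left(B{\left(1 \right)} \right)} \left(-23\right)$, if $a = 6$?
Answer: $-205$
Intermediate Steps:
$B{\left(N \right)} = N + N^{2}$ ($B{\left(N \right)} = \left(N^{2} + 0\right) + N = N^{2} + N = N + N^{2}$)
$L{\left(h \right)} = 6 + h^{2} - h$ ($L{\left(h \right)} = \left(h^{2} - h\right) + 6 = 6 + h^{2} - h$)
$-21 + L{\left(B{\left(1 \right)} \right)} \left(-23\right) = -21 + \left(6 + \left(1 \left(1 + 1\right)\right)^{2} - 1 \left(1 + 1\right)\right) \left(-23\right) = -21 + \left(6 + \left(1 \cdot 2\right)^{2} - 1 \cdot 2\right) \left(-23\right) = -21 + \left(6 + 2^{2} - 2\right) \left(-23\right) = -21 + \left(6 + 4 - 2\right) \left(-23\right) = -21 + 8 \left(-23\right) = -21 - 184 = -205$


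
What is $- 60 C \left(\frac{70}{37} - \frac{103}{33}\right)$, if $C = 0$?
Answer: $0$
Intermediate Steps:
$- 60 C \left(\frac{70}{37} - \frac{103}{33}\right) = \left(-60\right) 0 \left(\frac{70}{37} - \frac{103}{33}\right) = 0 \left(70 \cdot \frac{1}{37} - \frac{103}{33}\right) = 0 \left(\frac{70}{37} - \frac{103}{33}\right) = 0 \left(- \frac{1501}{1221}\right) = 0$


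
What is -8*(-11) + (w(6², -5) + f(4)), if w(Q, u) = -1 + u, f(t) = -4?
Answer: 78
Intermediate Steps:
-8*(-11) + (w(6², -5) + f(4)) = -8*(-11) + ((-1 - 5) - 4) = 88 + (-6 - 4) = 88 - 10 = 78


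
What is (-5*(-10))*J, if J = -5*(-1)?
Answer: 250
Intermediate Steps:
J = 5
(-5*(-10))*J = -5*(-10)*5 = 50*5 = 250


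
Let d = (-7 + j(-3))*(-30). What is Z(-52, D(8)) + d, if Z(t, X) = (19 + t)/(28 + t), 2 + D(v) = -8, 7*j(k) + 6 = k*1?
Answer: 13997/56 ≈ 249.95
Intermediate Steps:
j(k) = -6/7 + k/7 (j(k) = -6/7 + (k*1)/7 = -6/7 + k/7)
D(v) = -10 (D(v) = -2 - 8 = -10)
Z(t, X) = (19 + t)/(28 + t)
d = 1740/7 (d = (-7 + (-6/7 + (1/7)*(-3)))*(-30) = (-7 + (-6/7 - 3/7))*(-30) = (-7 - 9/7)*(-30) = -58/7*(-30) = 1740/7 ≈ 248.57)
Z(-52, D(8)) + d = (19 - 52)/(28 - 52) + 1740/7 = -33/(-24) + 1740/7 = -1/24*(-33) + 1740/7 = 11/8 + 1740/7 = 13997/56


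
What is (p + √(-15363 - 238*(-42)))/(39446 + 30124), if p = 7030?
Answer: 703/6957 + I*√5367/69570 ≈ 0.10105 + 0.001053*I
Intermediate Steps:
(p + √(-15363 - 238*(-42)))/(39446 + 30124) = (7030 + √(-15363 - 238*(-42)))/(39446 + 30124) = (7030 + √(-15363 + 9996))/69570 = (7030 + √(-5367))*(1/69570) = (7030 + I*√5367)*(1/69570) = 703/6957 + I*√5367/69570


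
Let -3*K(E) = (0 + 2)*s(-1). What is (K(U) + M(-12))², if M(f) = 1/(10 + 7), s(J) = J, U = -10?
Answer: 1369/2601 ≈ 0.52634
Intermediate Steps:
M(f) = 1/17
K(E) = ⅔ (K(E) = -(0 + 2)*(-1)/3 = -2*(-1)/3 = -⅓*(-2) = ⅔)
(K(U) + M(-12))² = (⅔ + 1/17)² = (37/51)² = 1369/2601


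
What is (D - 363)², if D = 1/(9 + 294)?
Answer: 12097360144/91809 ≈ 1.3177e+5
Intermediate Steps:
D = 1/303 ≈ 0.0033003
(D - 363)² = (1/303 - 363)² = (-109988/303)² = 12097360144/91809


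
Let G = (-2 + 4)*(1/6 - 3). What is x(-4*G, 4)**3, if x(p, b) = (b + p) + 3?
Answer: 704969/27 ≈ 26110.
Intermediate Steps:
G = -17/3 (G = 2*(1*(1/6) - 3) = 2*(1/6 - 3) = 2*(-17/6) = -17/3 ≈ -5.6667)
x(p, b) = 3 + b + p
x(-4*G, 4)**3 = (3 + 4 - 4*(-17/3))**3 = (3 + 4 + 68/3)**3 = (89/3)**3 = 704969/27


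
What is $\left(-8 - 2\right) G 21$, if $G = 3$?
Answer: $-630$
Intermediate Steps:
$\left(-8 - 2\right) G 21 = \left(-8 - 2\right) 3 \cdot 21 = \left(-10\right) 3 \cdot 21 = \left(-30\right) 21 = -630$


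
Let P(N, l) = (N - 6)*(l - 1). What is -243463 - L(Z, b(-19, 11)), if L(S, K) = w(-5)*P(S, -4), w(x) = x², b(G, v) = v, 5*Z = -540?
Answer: -257713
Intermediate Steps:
Z = -108 (Z = (⅕)*(-540) = -108)
P(N, l) = (-1 + l)*(-6 + N) (P(N, l) = (-6 + N)*(-1 + l) = (-1 + l)*(-6 + N))
L(S, K) = 750 - 125*S (L(S, K) = (-5)²*(6 - S - 6*(-4) + S*(-4)) = 25*(6 - S + 24 - 4*S) = 25*(30 - 5*S) = 750 - 125*S)
-243463 - L(Z, b(-19, 11)) = -243463 - (750 - 125*(-108)) = -243463 - (750 + 13500) = -243463 - 1*14250 = -243463 - 14250 = -257713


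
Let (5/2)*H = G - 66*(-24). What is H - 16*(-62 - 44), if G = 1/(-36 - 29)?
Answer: 757118/325 ≈ 2329.6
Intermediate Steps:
G = -1/65 (G = 1/(-65) = -1/65 ≈ -0.015385)
H = 205918/325 (H = 2*(-1/65 - 66*(-24))/5 = 2*(-1/65 + 1584)/5 = (2/5)*(102959/65) = 205918/325 ≈ 633.59)
H - 16*(-62 - 44) = 205918/325 - 16*(-62 - 44) = 205918/325 - 16*(-106) = 205918/325 - 1*(-1696) = 205918/325 + 1696 = 757118/325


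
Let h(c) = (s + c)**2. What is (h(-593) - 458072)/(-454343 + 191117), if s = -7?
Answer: 49036/131613 ≈ 0.37258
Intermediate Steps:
h(c) = (-7 + c)**2
(h(-593) - 458072)/(-454343 + 191117) = ((-7 - 593)**2 - 458072)/(-454343 + 191117) = ((-600)**2 - 458072)/(-263226) = (360000 - 458072)*(-1/263226) = -98072*(-1/263226) = 49036/131613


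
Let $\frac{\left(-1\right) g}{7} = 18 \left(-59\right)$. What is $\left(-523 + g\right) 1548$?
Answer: $10698228$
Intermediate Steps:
$g = 7434$ ($g = - 7 \cdot 18 \left(-59\right) = \left(-7\right) \left(-1062\right) = 7434$)
$\left(-523 + g\right) 1548 = \left(-523 + 7434\right) 1548 = 6911 \cdot 1548 = 10698228$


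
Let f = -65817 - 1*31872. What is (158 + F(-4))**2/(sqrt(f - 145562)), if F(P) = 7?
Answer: -27225*I*sqrt(243251)/243251 ≈ -55.2*I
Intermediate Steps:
f = -97689 (f = -65817 - 31872 = -97689)
(158 + F(-4))**2/(sqrt(f - 145562)) = (158 + 7)**2/(sqrt(-97689 - 145562)) = 165**2/(sqrt(-243251)) = 27225/((I*sqrt(243251))) = 27225*(-I*sqrt(243251)/243251) = -27225*I*sqrt(243251)/243251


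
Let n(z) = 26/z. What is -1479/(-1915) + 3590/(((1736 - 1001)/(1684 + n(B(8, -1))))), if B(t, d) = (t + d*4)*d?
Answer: 2306729588/281505 ≈ 8194.3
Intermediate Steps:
B(t, d) = d*(t + 4*d) (B(t, d) = (t + 4*d)*d = d*(t + 4*d))
-1479/(-1915) + 3590/(((1736 - 1001)/(1684 + n(B(8, -1))))) = -1479/(-1915) + 3590/(((1736 - 1001)/(1684 + 26/((-(8 + 4*(-1))))))) = -1479*(-1/1915) + 3590/((735/(1684 + 26/((-(8 - 4)))))) = 1479/1915 + 3590/((735/(1684 + 26/((-1*4))))) = 1479/1915 + 3590/((735/(1684 + 26/(-4)))) = 1479/1915 + 3590/((735/(1684 + 26*(-1/4)))) = 1479/1915 + 3590/((735/(1684 - 13/2))) = 1479/1915 + 3590/((735/(3355/2))) = 1479/1915 + 3590/((735*(2/3355))) = 1479/1915 + 3590/(294/671) = 1479/1915 + 3590*(671/294) = 1479/1915 + 1204445/147 = 2306729588/281505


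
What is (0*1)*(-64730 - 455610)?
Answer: 0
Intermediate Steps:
(0*1)*(-64730 - 455610) = 0*(-520340) = 0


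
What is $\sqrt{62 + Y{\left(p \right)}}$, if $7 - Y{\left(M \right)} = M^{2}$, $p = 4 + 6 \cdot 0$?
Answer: $\sqrt{53} \approx 7.2801$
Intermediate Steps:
$p = 4$ ($p = 4 + 0 = 4$)
$Y{\left(M \right)} = 7 - M^{2}$
$\sqrt{62 + Y{\left(p \right)}} = \sqrt{62 + \left(7 - 4^{2}\right)} = \sqrt{62 + \left(7 - 16\right)} = \sqrt{62 - 9} = \sqrt{53}$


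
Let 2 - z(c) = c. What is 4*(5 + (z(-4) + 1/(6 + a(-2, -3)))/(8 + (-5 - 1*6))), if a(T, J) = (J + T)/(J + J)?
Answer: 484/41 ≈ 11.805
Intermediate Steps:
z(c) = 2 - c
a(T, J) = (J + T)/(2*J) (a(T, J) = (J + T)/((2*J)) = (J + T)*(1/(2*J)) = (J + T)/(2*J))
4*(5 + (z(-4) + 1/(6 + a(-2, -3)))/(8 + (-5 - 1*6))) = 4*(5 + ((2 - 1*(-4)) + 1/(6 + (½)*(-3 - 2)/(-3)))/(8 + (-5 - 1*6))) = 4*(5 + ((2 + 4) + 1/(6 + (½)*(-⅓)*(-5)))/(8 + (-5 - 6))) = 4*(5 + (6 + 1/(6 + ⅚))/(8 - 11)) = 4*(5 + (6 + 1/(41/6))/(-3)) = 4*(5 + (6 + 6/41)*(-⅓)) = 4*(5 + (252/41)*(-⅓)) = 4*(5 - 84/41) = 4*(121/41) = 484/41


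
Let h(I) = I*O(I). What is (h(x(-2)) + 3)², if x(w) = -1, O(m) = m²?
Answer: 4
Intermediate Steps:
h(I) = I³ (h(I) = I*I² = I³)
(h(x(-2)) + 3)² = ((-1)³ + 3)² = (-1 + 3)² = 2² = 4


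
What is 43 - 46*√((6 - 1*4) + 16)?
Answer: 43 - 138*√2 ≈ -152.16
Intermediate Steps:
43 - 46*√((6 - 1*4) + 16) = 43 - 46*√((6 - 4) + 16) = 43 - 46*√(2 + 16) = 43 - 138*√2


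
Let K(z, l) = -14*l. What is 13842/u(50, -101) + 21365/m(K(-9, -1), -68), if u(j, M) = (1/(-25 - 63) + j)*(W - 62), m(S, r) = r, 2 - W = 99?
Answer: -5008795831/15853996 ≈ -315.93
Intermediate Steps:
W = -97 (W = 2 - 1*99 = 2 - 99 = -97)
u(j, M) = 159/88 - 159*j (u(j, M) = (1/(-25 - 63) + j)*(-97 - 62) = (1/(-88) + j)*(-159) = (-1/88 + j)*(-159) = 159/88 - 159*j)
13842/u(50, -101) + 21365/m(K(-9, -1), -68) = 13842/(159/88 - 159*50) + 21365/(-68) = 13842/(159/88 - 7950) + 21365*(-1/68) = 13842/(-699441/88) - 21365/68 = 13842*(-88/699441) - 21365/68 = -406032/233147 - 21365/68 = -5008795831/15853996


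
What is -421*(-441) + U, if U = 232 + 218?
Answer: 186111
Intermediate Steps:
U = 450
-421*(-441) + U = -421*(-441) + 450 = 185661 + 450 = 186111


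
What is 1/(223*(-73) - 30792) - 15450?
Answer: -727246951/47071 ≈ -15450.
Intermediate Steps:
1/(223*(-73) - 30792) - 15450 = 1/(-16279 - 30792) - 15450 = 1/(-47071) - 15450 = -1/47071 - 15450 = -727246951/47071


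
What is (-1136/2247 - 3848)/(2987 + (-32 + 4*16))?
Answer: -8647592/6783693 ≈ -1.2748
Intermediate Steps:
(-1136/2247 - 3848)/(2987 + (-32 + 4*16)) = (-1136*1/2247 - 3848)/(2987 + (-32 + 64)) = (-1136/2247 - 3848)/(2987 + 32) = -8647592/2247/3019 = -8647592/2247*1/3019 = -8647592/6783693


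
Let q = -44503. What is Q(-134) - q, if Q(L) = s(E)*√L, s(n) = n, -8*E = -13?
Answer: 44503 + 13*I*√134/8 ≈ 44503.0 + 18.811*I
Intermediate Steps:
E = 13/8 (E = -⅛*(-13) = 13/8 ≈ 1.6250)
Q(L) = 13*√L/8
Q(-134) - q = 13*√(-134)/8 - 1*(-44503) = 13*(I*√134)/8 + 44503 = 13*I*√134/8 + 44503 = 44503 + 13*I*√134/8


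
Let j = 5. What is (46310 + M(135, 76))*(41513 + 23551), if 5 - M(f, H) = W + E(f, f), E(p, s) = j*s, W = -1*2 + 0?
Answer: 2969651088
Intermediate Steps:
W = -2 (W = -2 + 0 = -2)
E(p, s) = 5*s
M(f, H) = 7 - 5*f (M(f, H) = 5 - (-2 + 5*f) = 5 + (2 - 5*f) = 7 - 5*f)
(46310 + M(135, 76))*(41513 + 23551) = (46310 + (7 - 5*135))*(41513 + 23551) = (46310 + (7 - 675))*65064 = (46310 - 668)*65064 = 45642*65064 = 2969651088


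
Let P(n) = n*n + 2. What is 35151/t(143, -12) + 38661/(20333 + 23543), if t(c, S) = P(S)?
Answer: 110566413/457564 ≈ 241.64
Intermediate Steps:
P(n) = 2 + n**2 (P(n) = n**2 + 2 = 2 + n**2)
t(c, S) = 2 + S**2
35151/t(143, -12) + 38661/(20333 + 23543) = 35151/(2 + (-12)**2) + 38661/(20333 + 23543) = 35151/(2 + 144) + 38661/43876 = 35151/146 + 38661*(1/43876) = 35151*(1/146) + 5523/6268 = 35151/146 + 5523/6268 = 110566413/457564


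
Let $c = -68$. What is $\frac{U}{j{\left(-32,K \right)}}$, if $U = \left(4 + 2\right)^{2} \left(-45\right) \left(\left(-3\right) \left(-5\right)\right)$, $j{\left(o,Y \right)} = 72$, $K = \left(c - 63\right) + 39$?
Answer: $- \frac{675}{2} \approx -337.5$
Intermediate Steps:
$K = -92$ ($K = \left(-68 - 63\right) + 39 = -131 + 39 = -92$)
$U = -24300$ ($U = 6^{2} \left(-45\right) 15 = 36 \left(-45\right) 15 = \left(-1620\right) 15 = -24300$)
$\frac{U}{j{\left(-32,K \right)}} = - \frac{24300}{72} = \left(-24300\right) \frac{1}{72} = - \frac{675}{2}$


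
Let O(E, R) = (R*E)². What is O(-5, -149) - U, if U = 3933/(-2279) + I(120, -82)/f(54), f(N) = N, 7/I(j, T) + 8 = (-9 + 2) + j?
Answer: 1024573783201/1845990 ≈ 5.5503e+5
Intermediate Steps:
I(j, T) = 7/(-15 + j) (I(j, T) = 7/(-8 + ((-9 + 2) + j)) = 7/(-8 + (-7 + j)) = 7/(-15 + j))
O(E, R) = E²*R² (O(E, R) = (E*R)² = E²*R²)
U = -3183451/1845990 (U = 3933/(-2279) + (7/(-15 + 120))/54 = 3933*(-1/2279) + (7/105)*(1/54) = -3933/2279 + (7*(1/105))*(1/54) = -3933/2279 + (1/15)*(1/54) = -3933/2279 + 1/810 = -3183451/1845990 ≈ -1.7245)
O(-5, -149) - U = (-5)²*(-149)² - 1*(-3183451/1845990) = 25*22201 + 3183451/1845990 = 555025 + 3183451/1845990 = 1024573783201/1845990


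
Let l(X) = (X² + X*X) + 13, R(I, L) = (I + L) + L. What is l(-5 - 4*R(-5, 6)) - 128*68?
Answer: -6513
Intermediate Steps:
R(I, L) = I + 2*L
l(X) = 13 + 2*X² (l(X) = (X² + X²) + 13 = 2*X² + 13 = 13 + 2*X²)
l(-5 - 4*R(-5, 6)) - 128*68 = (13 + 2*(-5 - 4*(-5 + 2*6))²) - 128*68 = (13 + 2*(-5 - 4*(-5 + 12))²) - 8704 = (13 + 2*(-5 - 4*7)²) - 8704 = (13 + 2*(-5 - 28)²) - 8704 = (13 + 2*(-33)²) - 8704 = (13 + 2*1089) - 8704 = (13 + 2178) - 8704 = 2191 - 8704 = -6513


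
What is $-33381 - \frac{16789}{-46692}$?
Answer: $- \frac{1558608863}{46692} \approx -33381.0$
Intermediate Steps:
$-33381 - \frac{16789}{-46692} = -33381 - - \frac{16789}{46692} = -33381 + \frac{16789}{46692} = - \frac{1558608863}{46692}$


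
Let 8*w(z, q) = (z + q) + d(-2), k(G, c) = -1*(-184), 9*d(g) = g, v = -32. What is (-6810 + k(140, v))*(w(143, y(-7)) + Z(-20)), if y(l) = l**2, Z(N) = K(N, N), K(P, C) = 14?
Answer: -4528871/18 ≈ -2.5160e+5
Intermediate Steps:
d(g) = g/9
Z(N) = 14
k(G, c) = 184
w(z, q) = -1/36 + q/8 + z/8 (w(z, q) = ((z + q) + (1/9)*(-2))/8 = ((q + z) - 2/9)/8 = (-2/9 + q + z)/8 = -1/36 + q/8 + z/8)
(-6810 + k(140, v))*(w(143, y(-7)) + Z(-20)) = (-6810 + 184)*((-1/36 + (1/8)*(-7)**2 + (1/8)*143) + 14) = -6626*((-1/36 + (1/8)*49 + 143/8) + 14) = -6626*((-1/36 + 49/8 + 143/8) + 14) = -6626*(863/36 + 14) = -6626*1367/36 = -4528871/18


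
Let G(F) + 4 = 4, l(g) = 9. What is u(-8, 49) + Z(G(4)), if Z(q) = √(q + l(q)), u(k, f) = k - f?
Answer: -54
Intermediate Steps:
G(F) = 0 (G(F) = -4 + 4 = 0)
Z(q) = √(9 + q) (Z(q) = √(q + 9) = √(9 + q))
u(-8, 49) + Z(G(4)) = (-8 - 1*49) + √(9 + 0) = (-8 - 49) + √9 = -57 + 3 = -54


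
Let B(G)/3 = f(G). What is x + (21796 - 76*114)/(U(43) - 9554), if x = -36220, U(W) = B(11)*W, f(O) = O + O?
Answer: -60816663/1679 ≈ -36222.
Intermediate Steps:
f(O) = 2*O
B(G) = 6*G (B(G) = 3*(2*G) = 6*G)
U(W) = 66*W (U(W) = (6*11)*W = 66*W)
x + (21796 - 76*114)/(U(43) - 9554) = -36220 + (21796 - 76*114)/(66*43 - 9554) = -36220 + (21796 - 8664)/(2838 - 9554) = -36220 + 13132/(-6716) = -36220 + 13132*(-1/6716) = -36220 - 3283/1679 = -60816663/1679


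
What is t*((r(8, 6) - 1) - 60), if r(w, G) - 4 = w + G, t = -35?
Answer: 1505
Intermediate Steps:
r(w, G) = 4 + G + w (r(w, G) = 4 + (w + G) = 4 + (G + w) = 4 + G + w)
t*((r(8, 6) - 1) - 60) = -35*(((4 + 6 + 8) - 1) - 60) = -35*((18 - 1) - 60) = -35*(17 - 60) = -35*(-43) = 1505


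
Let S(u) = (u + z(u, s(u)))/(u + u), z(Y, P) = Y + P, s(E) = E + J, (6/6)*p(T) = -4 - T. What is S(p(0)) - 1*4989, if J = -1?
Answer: -39899/8 ≈ -4987.4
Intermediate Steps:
p(T) = -4 - T
s(E) = -1 + E (s(E) = E - 1 = -1 + E)
z(Y, P) = P + Y
S(u) = (-1 + 3*u)/(2*u) (S(u) = (u + ((-1 + u) + u))/(u + u) = (u + (-1 + 2*u))/((2*u)) = (-1 + 3*u)*(1/(2*u)) = (-1 + 3*u)/(2*u))
S(p(0)) - 1*4989 = (-1 + 3*(-4 - 1*0))/(2*(-4 - 1*0)) - 1*4989 = (-1 + 3*(-4 + 0))/(2*(-4 + 0)) - 4989 = (½)*(-1 + 3*(-4))/(-4) - 4989 = (½)*(-¼)*(-1 - 12) - 4989 = (½)*(-¼)*(-13) - 4989 = 13/8 - 4989 = -39899/8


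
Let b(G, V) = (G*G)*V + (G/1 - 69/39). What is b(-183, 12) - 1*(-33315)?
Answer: 5654977/13 ≈ 4.3500e+5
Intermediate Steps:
b(G, V) = -23/13 + G + V*G² (b(G, V) = G²*V + (G*1 - 69*1/39) = V*G² + (G - 23/13) = V*G² + (-23/13 + G) = -23/13 + G + V*G²)
b(-183, 12) - 1*(-33315) = (-23/13 - 183 + 12*(-183)²) - 1*(-33315) = (-23/13 - 183 + 12*33489) + 33315 = (-23/13 - 183 + 401868) + 33315 = 5221882/13 + 33315 = 5654977/13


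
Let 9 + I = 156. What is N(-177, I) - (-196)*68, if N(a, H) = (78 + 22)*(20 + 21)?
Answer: 17428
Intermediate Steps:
I = 147 (I = -9 + 156 = 147)
N(a, H) = 4100 (N(a, H) = 100*41 = 4100)
N(-177, I) - (-196)*68 = 4100 - (-196)*68 = 4100 - 1*(-13328) = 4100 + 13328 = 17428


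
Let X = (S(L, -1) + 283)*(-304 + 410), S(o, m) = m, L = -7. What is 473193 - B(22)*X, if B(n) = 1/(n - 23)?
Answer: 503085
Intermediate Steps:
B(n) = 1/(-23 + n)
X = 29892 (X = (-1 + 283)*(-304 + 410) = 282*106 = 29892)
473193 - B(22)*X = 473193 - 29892/(-23 + 22) = 473193 - 29892/(-1) = 473193 - (-1)*29892 = 473193 - 1*(-29892) = 473193 + 29892 = 503085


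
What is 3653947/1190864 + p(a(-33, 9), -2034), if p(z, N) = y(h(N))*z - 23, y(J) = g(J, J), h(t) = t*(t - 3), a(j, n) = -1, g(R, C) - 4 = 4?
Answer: -33262837/1190864 ≈ -27.932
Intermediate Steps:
g(R, C) = 8 (g(R, C) = 4 + 4 = 8)
h(t) = t*(-3 + t)
y(J) = 8
p(z, N) = -23 + 8*z (p(z, N) = 8*z - 23 = -23 + 8*z)
3653947/1190864 + p(a(-33, 9), -2034) = 3653947/1190864 + (-23 + 8*(-1)) = 3653947*(1/1190864) + (-23 - 8) = 3653947/1190864 - 31 = -33262837/1190864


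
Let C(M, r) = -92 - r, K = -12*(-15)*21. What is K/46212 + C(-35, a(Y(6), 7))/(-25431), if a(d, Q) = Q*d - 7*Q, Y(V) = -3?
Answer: 8095487/97934781 ≈ 0.082662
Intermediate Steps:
K = 3780 (K = 180*21 = 3780)
a(d, Q) = -7*Q + Q*d
K/46212 + C(-35, a(Y(6), 7))/(-25431) = 3780/46212 + (-92 - 7*(-7 - 3))/(-25431) = 3780*(1/46212) + (-92 - 7*(-10))*(-1/25431) = 315/3851 + (-92 - 1*(-70))*(-1/25431) = 315/3851 + (-92 + 70)*(-1/25431) = 315/3851 - 22*(-1/25431) = 315/3851 + 22/25431 = 8095487/97934781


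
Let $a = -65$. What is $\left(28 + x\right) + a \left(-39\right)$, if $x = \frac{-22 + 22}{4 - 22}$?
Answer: $2563$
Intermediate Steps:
$x = 0$ ($x = \frac{0}{-18} = 0 \left(- \frac{1}{18}\right) = 0$)
$\left(28 + x\right) + a \left(-39\right) = \left(28 + 0\right) - -2535 = 28 + 2535 = 2563$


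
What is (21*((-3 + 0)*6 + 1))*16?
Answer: -5712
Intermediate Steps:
(21*((-3 + 0)*6 + 1))*16 = (21*(-3*6 + 1))*16 = (21*(-18 + 1))*16 = (21*(-17))*16 = -357*16 = -5712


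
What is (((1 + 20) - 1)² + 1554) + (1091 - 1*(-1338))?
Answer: 4383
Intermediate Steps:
(((1 + 20) - 1)² + 1554) + (1091 - 1*(-1338)) = ((21 - 1)² + 1554) + (1091 + 1338) = (20² + 1554) + 2429 = (400 + 1554) + 2429 = 1954 + 2429 = 4383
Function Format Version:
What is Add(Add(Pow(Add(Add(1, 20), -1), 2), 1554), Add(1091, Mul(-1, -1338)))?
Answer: 4383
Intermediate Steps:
Add(Add(Pow(Add(Add(1, 20), -1), 2), 1554), Add(1091, Mul(-1, -1338))) = Add(Add(Pow(Add(21, -1), 2), 1554), Add(1091, 1338)) = Add(Add(Pow(20, 2), 1554), 2429) = Add(Add(400, 1554), 2429) = Add(1954, 2429) = 4383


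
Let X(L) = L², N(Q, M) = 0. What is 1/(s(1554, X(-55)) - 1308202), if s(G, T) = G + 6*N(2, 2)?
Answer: -1/1306648 ≈ -7.6532e-7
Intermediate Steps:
s(G, T) = G (s(G, T) = G + 6*0 = G + 0 = G)
1/(s(1554, X(-55)) - 1308202) = 1/(1554 - 1308202) = 1/(-1306648) = -1/1306648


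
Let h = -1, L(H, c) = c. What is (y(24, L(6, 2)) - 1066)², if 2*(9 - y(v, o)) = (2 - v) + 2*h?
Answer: 1092025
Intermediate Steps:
y(v, o) = 9 + v/2 (y(v, o) = 9 - ((2 - v) + 2*(-1))/2 = 9 - ((2 - v) - 2)/2 = 9 - (-1)*v/2 = 9 + v/2)
(y(24, L(6, 2)) - 1066)² = ((9 + (½)*24) - 1066)² = ((9 + 12) - 1066)² = (21 - 1066)² = (-1045)² = 1092025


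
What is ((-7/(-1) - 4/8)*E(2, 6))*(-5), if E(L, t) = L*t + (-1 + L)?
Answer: -845/2 ≈ -422.50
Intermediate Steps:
E(L, t) = -1 + L + L*t
((-7/(-1) - 4/8)*E(2, 6))*(-5) = ((-7/(-1) - 4/8)*(-1 + 2 + 2*6))*(-5) = ((-7*(-1) - 4*⅛)*(-1 + 2 + 12))*(-5) = ((7 - ½)*13)*(-5) = ((13/2)*13)*(-5) = (169/2)*(-5) = -845/2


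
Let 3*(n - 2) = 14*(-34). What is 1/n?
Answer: -3/470 ≈ -0.0063830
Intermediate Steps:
n = -470/3 (n = 2 + (14*(-34))/3 = 2 + (⅓)*(-476) = 2 - 476/3 = -470/3 ≈ -156.67)
1/n = 1/(-470/3) = -3/470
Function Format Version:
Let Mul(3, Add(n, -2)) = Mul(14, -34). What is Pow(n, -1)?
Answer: Rational(-3, 470) ≈ -0.0063830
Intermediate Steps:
n = Rational(-470, 3) (n = Add(2, Mul(Rational(1, 3), Mul(14, -34))) = Add(2, Mul(Rational(1, 3), -476)) = Add(2, Rational(-476, 3)) = Rational(-470, 3) ≈ -156.67)
Pow(n, -1) = Pow(Rational(-470, 3), -1) = Rational(-3, 470)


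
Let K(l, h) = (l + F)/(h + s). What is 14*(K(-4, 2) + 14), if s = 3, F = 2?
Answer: 952/5 ≈ 190.40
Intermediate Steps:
K(l, h) = (2 + l)/(3 + h) (K(l, h) = (l + 2)/(h + 3) = (2 + l)/(3 + h))
14*(K(-4, 2) + 14) = 14*((2 - 4)/(3 + 2) + 14) = 14*(-2/5 + 14) = 14*(68/5) = 952/5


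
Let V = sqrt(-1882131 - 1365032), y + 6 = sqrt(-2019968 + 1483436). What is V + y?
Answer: -6 + I*sqrt(3247163) + 2*I*sqrt(134133) ≈ -6.0 + 2534.5*I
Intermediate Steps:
y = -6 + 2*I*sqrt(134133) (y = -6 + sqrt(-2019968 + 1483436) = -6 + sqrt(-536532) = -6 + 2*I*sqrt(134133) ≈ -6.0 + 732.48*I)
V = I*sqrt(3247163) (V = sqrt(-3247163) = I*sqrt(3247163) ≈ 1802.0*I)
V + y = I*sqrt(3247163) + (-6 + 2*I*sqrt(134133)) = -6 + I*sqrt(3247163) + 2*I*sqrt(134133)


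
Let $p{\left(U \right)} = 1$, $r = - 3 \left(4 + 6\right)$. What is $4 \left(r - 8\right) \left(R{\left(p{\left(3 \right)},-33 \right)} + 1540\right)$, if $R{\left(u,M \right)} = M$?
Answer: $-229064$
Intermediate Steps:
$r = -30$ ($r = \left(-3\right) 10 = -30$)
$4 \left(r - 8\right) \left(R{\left(p{\left(3 \right)},-33 \right)} + 1540\right) = 4 \left(-30 - 8\right) \left(-33 + 1540\right) = 4 \left(-38\right) 1507 = \left(-152\right) 1507 = -229064$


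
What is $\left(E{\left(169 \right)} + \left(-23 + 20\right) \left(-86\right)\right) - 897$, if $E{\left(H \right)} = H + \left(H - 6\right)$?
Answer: $-307$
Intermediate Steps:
$E{\left(H \right)} = -6 + 2 H$ ($E{\left(H \right)} = H + \left(-6 + H\right) = -6 + 2 H$)
$\left(E{\left(169 \right)} + \left(-23 + 20\right) \left(-86\right)\right) - 897 = \left(\left(-6 + 2 \cdot 169\right) + \left(-23 + 20\right) \left(-86\right)\right) - 897 = \left(\left(-6 + 338\right) - -258\right) - 897 = \left(332 + 258\right) - 897 = 590 - 897 = -307$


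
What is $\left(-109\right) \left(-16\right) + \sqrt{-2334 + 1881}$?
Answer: $1744 + i \sqrt{453} \approx 1744.0 + 21.284 i$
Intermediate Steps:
$\left(-109\right) \left(-16\right) + \sqrt{-2334 + 1881} = 1744 + \sqrt{-453} = 1744 + i \sqrt{453}$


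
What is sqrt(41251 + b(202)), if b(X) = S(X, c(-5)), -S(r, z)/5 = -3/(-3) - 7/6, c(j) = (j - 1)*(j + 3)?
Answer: sqrt(1485066)/6 ≈ 203.11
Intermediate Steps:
c(j) = (-1 + j)*(3 + j)
S(r, z) = 5/6 (S(r, z) = -5*(-3/(-3) - 7/6) = -5*(-3*(-1/3) - 7*1/6) = -5*(1 - 7/6) = -5*(-1/6) = 5/6)
b(X) = 5/6
sqrt(41251 + b(202)) = sqrt(41251 + 5/6) = sqrt(247511/6) = sqrt(1485066)/6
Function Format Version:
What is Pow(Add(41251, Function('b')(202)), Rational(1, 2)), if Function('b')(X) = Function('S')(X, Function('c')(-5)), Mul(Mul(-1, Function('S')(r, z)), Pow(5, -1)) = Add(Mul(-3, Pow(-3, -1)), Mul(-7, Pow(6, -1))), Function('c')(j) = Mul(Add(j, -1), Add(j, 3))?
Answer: Mul(Rational(1, 6), Pow(1485066, Rational(1, 2))) ≈ 203.11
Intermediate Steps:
Function('c')(j) = Mul(Add(-1, j), Add(3, j))
Function('S')(r, z) = Rational(5, 6) (Function('S')(r, z) = Mul(-5, Add(Mul(-3, Pow(-3, -1)), Mul(-7, Pow(6, -1)))) = Mul(-5, Add(Mul(-3, Rational(-1, 3)), Mul(-7, Rational(1, 6)))) = Mul(-5, Add(1, Rational(-7, 6))) = Mul(-5, Rational(-1, 6)) = Rational(5, 6))
Function('b')(X) = Rational(5, 6)
Pow(Add(41251, Function('b')(202)), Rational(1, 2)) = Pow(Add(41251, Rational(5, 6)), Rational(1, 2)) = Pow(Rational(247511, 6), Rational(1, 2)) = Mul(Rational(1, 6), Pow(1485066, Rational(1, 2)))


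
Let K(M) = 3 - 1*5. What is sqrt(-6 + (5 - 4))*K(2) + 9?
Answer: 9 - 2*I*sqrt(5) ≈ 9.0 - 4.4721*I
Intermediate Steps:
K(M) = -2 (K(M) = 3 - 5 = -2)
sqrt(-6 + (5 - 4))*K(2) + 9 = sqrt(-6 + (5 - 4))*(-2) + 9 = sqrt(-6 + 1)*(-2) + 9 = sqrt(-5)*(-2) + 9 = (I*sqrt(5))*(-2) + 9 = -2*I*sqrt(5) + 9 = 9 - 2*I*sqrt(5)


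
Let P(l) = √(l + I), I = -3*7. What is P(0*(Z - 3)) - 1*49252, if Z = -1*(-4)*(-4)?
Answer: -49252 + I*√21 ≈ -49252.0 + 4.5826*I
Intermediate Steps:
Z = -16 (Z = 4*(-4) = -16)
I = -21
P(l) = √(-21 + l) (P(l) = √(l - 21) = √(-21 + l))
P(0*(Z - 3)) - 1*49252 = √(-21 + 0*(-16 - 3)) - 1*49252 = √(-21 + 0*(-19)) - 49252 = √(-21 + 0) - 49252 = √(-21) - 49252 = I*√21 - 49252 = -49252 + I*√21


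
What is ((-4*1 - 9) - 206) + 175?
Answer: -44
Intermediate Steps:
((-4*1 - 9) - 206) + 175 = ((-4 - 9) - 206) + 175 = (-13 - 206) + 175 = -219 + 175 = -44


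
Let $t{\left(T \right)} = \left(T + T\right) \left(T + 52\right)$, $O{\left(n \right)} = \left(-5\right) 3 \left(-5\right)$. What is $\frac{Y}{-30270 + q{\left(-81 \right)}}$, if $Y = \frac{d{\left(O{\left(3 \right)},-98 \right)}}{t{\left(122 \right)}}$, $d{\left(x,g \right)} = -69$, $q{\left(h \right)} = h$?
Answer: $\frac{23}{429527352} \approx 5.3547 \cdot 10^{-8}$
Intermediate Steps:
$O{\left(n \right)} = 75$ ($O{\left(n \right)} = \left(-15\right) \left(-5\right) = 75$)
$t{\left(T \right)} = 2 T \left(52 + T\right)$
$Y = - \frac{23}{14152}$ ($Y = - \frac{69}{2 \cdot 122 \left(52 + 122\right)} = - \frac{69}{2 \cdot 122 \cdot 174} = - \frac{69}{42456} = \left(-69\right) \frac{1}{42456} = - \frac{23}{14152} \approx -0.0016252$)
$\frac{Y}{-30270 + q{\left(-81 \right)}} = - \frac{23}{14152 \left(-30270 - 81\right)} = - \frac{23}{14152 \left(-30351\right)} = \left(- \frac{23}{14152}\right) \left(- \frac{1}{30351}\right) = \frac{23}{429527352}$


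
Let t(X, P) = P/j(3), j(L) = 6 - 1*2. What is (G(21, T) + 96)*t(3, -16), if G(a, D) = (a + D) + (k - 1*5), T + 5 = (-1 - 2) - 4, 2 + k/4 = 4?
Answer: -432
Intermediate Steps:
k = 8 (k = -8 + 4*4 = -8 + 16 = 8)
j(L) = 4 (j(L) = 6 - 2 = 4)
t(X, P) = P/4
T = -12 (T = -5 + ((-1 - 2) - 4) = -5 + (-3 - 4) = -5 - 7 = -12)
G(a, D) = 3 + D + a (G(a, D) = (a + D) + (8 - 1*5) = (D + a) + (8 - 5) = (D + a) + 3 = 3 + D + a)
(G(21, T) + 96)*t(3, -16) = ((3 - 12 + 21) + 96)*((¼)*(-16)) = (12 + 96)*(-4) = 108*(-4) = -432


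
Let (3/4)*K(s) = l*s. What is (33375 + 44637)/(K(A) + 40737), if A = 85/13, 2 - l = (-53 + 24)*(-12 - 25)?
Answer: 338052/136067 ≈ 2.4845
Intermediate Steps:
l = -1071 (l = 2 - (-53 + 24)*(-12 - 25) = 2 - (-29)*(-37) = 2 - 1*1073 = 2 - 1073 = -1071)
A = 85/13 (A = 85*(1/13) = 85/13 ≈ 6.5385)
K(s) = -1428*s (K(s) = 4*(-1071*s)/3 = -1428*s)
(33375 + 44637)/(K(A) + 40737) = (33375 + 44637)/(-1428*85/13 + 40737) = 78012/(-121380/13 + 40737) = 78012/(408201/13) = 78012*(13/408201) = 338052/136067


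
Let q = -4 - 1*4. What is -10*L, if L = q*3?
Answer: 240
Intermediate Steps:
q = -8 (q = -4 - 4 = -8)
L = -24 (L = -8*3 = -24)
-10*L = -10*(-24) = 240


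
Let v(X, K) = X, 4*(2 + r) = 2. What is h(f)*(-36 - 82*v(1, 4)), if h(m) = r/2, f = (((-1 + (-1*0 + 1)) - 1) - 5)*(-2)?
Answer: 177/2 ≈ 88.500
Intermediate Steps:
r = -3/2 (r = -2 + (1/4)*2 = -2 + 1/2 = -3/2 ≈ -1.5000)
f = 12 (f = (((-1 + (0 + 1)) - 1) - 5)*(-2) = (((-1 + 1) - 1) - 5)*(-2) = ((0 - 1) - 5)*(-2) = (-1 - 5)*(-2) = -6*(-2) = 12)
h(m) = -3/4 (h(m) = -3/2/2 = -3/2*1/2 = -3/4)
h(f)*(-36 - 82*v(1, 4)) = -3*(-36 - 82*1)/4 = -3*(-36 - 82)/4 = -3/4*(-118) = 177/2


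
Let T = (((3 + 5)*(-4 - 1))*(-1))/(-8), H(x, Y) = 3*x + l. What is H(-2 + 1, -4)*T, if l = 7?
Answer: -20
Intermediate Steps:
H(x, Y) = 7 + 3*x (H(x, Y) = 3*x + 7 = 7 + 3*x)
T = -5 (T = ((8*(-5))*(-1))*(-⅛) = -40*(-1)*(-⅛) = 40*(-⅛) = -5)
H(-2 + 1, -4)*T = (7 + 3*(-2 + 1))*(-5) = (7 + 3*(-1))*(-5) = (7 - 3)*(-5) = 4*(-5) = -20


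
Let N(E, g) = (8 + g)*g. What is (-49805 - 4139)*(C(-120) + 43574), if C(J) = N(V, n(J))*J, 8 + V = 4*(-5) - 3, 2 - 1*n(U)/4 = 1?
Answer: -2039838416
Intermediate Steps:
n(U) = 4 (n(U) = 8 - 4*1 = 8 - 4 = 4)
V = -31 (V = -8 + (4*(-5) - 3) = -8 + (-20 - 3) = -8 - 23 = -31)
N(E, g) = g*(8 + g)
C(J) = 48*J (C(J) = (4*(8 + 4))*J = (4*12)*J = 48*J)
(-49805 - 4139)*(C(-120) + 43574) = (-49805 - 4139)*(48*(-120) + 43574) = -53944*(-5760 + 43574) = -53944*37814 = -2039838416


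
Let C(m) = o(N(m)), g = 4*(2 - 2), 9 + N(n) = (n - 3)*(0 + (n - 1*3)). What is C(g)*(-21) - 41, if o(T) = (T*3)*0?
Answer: -41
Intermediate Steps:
N(n) = -9 + (-3 + n)² (N(n) = -9 + (n - 3)*(0 + (n - 1*3)) = -9 + (-3 + n)*(0 + (n - 3)) = -9 + (-3 + n)*(0 + (-3 + n)) = -9 + (-3 + n)*(-3 + n) = -9 + (-3 + n)²)
o(T) = 0 (o(T) = (3*T)*0 = 0)
g = 0 (g = 4*0 = 0)
C(m) = 0
C(g)*(-21) - 41 = 0*(-21) - 41 = 0 - 41 = -41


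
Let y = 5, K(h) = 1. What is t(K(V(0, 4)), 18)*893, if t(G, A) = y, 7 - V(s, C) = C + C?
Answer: 4465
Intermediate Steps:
V(s, C) = 7 - 2*C (V(s, C) = 7 - (C + C) = 7 - 2*C)
t(G, A) = 5
t(K(V(0, 4)), 18)*893 = 5*893 = 4465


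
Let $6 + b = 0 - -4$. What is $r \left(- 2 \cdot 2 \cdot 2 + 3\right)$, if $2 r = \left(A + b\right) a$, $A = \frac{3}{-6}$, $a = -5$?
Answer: $- \frac{125}{4} \approx -31.25$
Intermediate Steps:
$A = - \frac{1}{2}$ ($A = 3 \left(- \frac{1}{6}\right) = - \frac{1}{2} \approx -0.5$)
$b = -2$ ($b = -6 + \left(0 - -4\right) = -6 + \left(0 + 4\right) = -6 + 4 = -2$)
$r = \frac{25}{4}$ ($r = \frac{\left(- \frac{1}{2} - 2\right) \left(-5\right)}{2} = \frac{\left(- \frac{5}{2}\right) \left(-5\right)}{2} = \frac{1}{2} \cdot \frac{25}{2} = \frac{25}{4} \approx 6.25$)
$r \left(- 2 \cdot 2 \cdot 2 + 3\right) = \frac{25 \left(- 2 \cdot 2 \cdot 2 + 3\right)}{4} = \frac{25 \left(\left(-2\right) 4 + 3\right)}{4} = \frac{25 \left(-8 + 3\right)}{4} = \frac{25}{4} \left(-5\right) = - \frac{125}{4}$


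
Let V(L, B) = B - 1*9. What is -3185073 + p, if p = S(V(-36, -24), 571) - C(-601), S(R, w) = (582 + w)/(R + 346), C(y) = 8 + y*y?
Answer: -1109985113/313 ≈ -3.5463e+6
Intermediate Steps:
V(L, B) = -9 + B (V(L, B) = B - 9 = -9 + B)
C(y) = 8 + y²
S(R, w) = (582 + w)/(346 + R)
p = -113057264/313 (p = (582 + 571)/(346 + (-9 - 24)) - (8 + (-601)²) = 1153/(346 - 33) - (8 + 361201) = 1153/313 - 1*361209 = (1/313)*1153 - 361209 = 1153/313 - 361209 = -113057264/313 ≈ -3.6121e+5)
-3185073 + p = -3185073 - 113057264/313 = -1109985113/313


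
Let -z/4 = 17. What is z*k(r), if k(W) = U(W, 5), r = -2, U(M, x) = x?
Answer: -340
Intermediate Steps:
z = -68 (z = -4*17 = -68)
k(W) = 5
z*k(r) = -68*5 = -340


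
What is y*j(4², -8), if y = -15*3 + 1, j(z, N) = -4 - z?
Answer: 880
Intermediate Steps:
y = -44 (y = -45 + 1 = -44)
y*j(4², -8) = -44*(-4 - 1*4²) = -44*(-4 - 1*16) = -44*(-4 - 16) = -44*(-20) = 880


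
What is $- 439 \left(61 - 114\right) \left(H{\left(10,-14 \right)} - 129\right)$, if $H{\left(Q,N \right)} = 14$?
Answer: $-2675705$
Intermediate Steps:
$- 439 \left(61 - 114\right) \left(H{\left(10,-14 \right)} - 129\right) = - 439 \left(61 - 114\right) \left(14 - 129\right) = - 439 \left(\left(-53\right) \left(-115\right)\right) = \left(-439\right) 6095 = -2675705$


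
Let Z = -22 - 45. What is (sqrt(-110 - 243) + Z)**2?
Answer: (67 - I*sqrt(353))**2 ≈ 4136.0 - 2517.6*I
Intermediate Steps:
Z = -67
(sqrt(-110 - 243) + Z)**2 = (sqrt(-110 - 243) - 67)**2 = (sqrt(-353) - 67)**2 = (I*sqrt(353) - 67)**2 = (-67 + I*sqrt(353))**2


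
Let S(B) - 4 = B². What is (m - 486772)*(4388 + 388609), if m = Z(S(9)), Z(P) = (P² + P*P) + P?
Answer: -185587724289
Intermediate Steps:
S(B) = 4 + B²
Z(P) = P + 2*P² (Z(P) = (P² + P²) + P = 2*P² + P = P + 2*P²)
m = 14535 (m = (4 + 9²)*(1 + 2*(4 + 9²)) = (4 + 81)*(1 + 2*(4 + 81)) = 85*(1 + 2*85) = 85*(1 + 170) = 85*171 = 14535)
(m - 486772)*(4388 + 388609) = (14535 - 486772)*(4388 + 388609) = -472237*392997 = -185587724289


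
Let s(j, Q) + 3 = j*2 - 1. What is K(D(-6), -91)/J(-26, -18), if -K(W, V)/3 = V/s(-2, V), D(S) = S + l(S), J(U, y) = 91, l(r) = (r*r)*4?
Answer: -3/8 ≈ -0.37500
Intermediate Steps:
l(r) = 4*r² (l(r) = r²*4 = 4*r²)
s(j, Q) = -4 + 2*j (s(j, Q) = -3 + (j*2 - 1) = -3 + (2*j - 1) = -3 + (-1 + 2*j) = -4 + 2*j)
D(S) = S + 4*S²
K(W, V) = 3*V/8 (K(W, V) = -3*V/(-4 + 2*(-2)) = -3*V/(-4 - 4) = -3*V/(-8) = -3*V*(-1)/8 = -(-3)*V/8 = 3*V/8)
K(D(-6), -91)/J(-26, -18) = ((3/8)*(-91))/91 = -273/8*1/91 = -3/8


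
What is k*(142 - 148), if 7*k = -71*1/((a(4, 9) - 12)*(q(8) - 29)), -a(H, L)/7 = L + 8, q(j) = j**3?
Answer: -142/147637 ≈ -0.00096182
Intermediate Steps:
a(H, L) = -56 - 7*L (a(H, L) = -7*(L + 8) = -7*(8 + L) = -56 - 7*L)
k = 71/442911 (k = (-71*1/((8**3 - 29)*((-56 - 7*9) - 12)))/7 = (-71*1/((512 - 29)*((-56 - 63) - 12)))/7 = (-71*1/(483*(-119 - 12)))/7 = (-71/((-131*483)))/7 = (-71/(-63273))/7 = (-71*(-1/63273))/7 = (1/7)*(71/63273) = 71/442911 ≈ 0.00016030)
k*(142 - 148) = 71*(142 - 148)/442911 = (71/442911)*(-6) = -142/147637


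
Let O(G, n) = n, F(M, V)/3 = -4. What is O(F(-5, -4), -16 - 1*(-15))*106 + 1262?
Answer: 1156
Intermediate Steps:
F(M, V) = -12 (F(M, V) = 3*(-4) = -12)
O(F(-5, -4), -16 - 1*(-15))*106 + 1262 = (-16 - 1*(-15))*106 + 1262 = (-16 + 15)*106 + 1262 = -1*106 + 1262 = -106 + 1262 = 1156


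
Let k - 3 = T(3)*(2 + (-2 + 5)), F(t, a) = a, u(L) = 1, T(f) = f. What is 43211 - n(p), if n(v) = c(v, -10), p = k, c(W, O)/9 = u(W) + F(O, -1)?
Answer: 43211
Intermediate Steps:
k = 18 (k = 3 + 3*(2 + (-2 + 5)) = 3 + 3*(2 + 3) = 3 + 3*5 = 3 + 15 = 18)
c(W, O) = 0 (c(W, O) = 9*(1 - 1) = 9*0 = 0)
p = 18
n(v) = 0
43211 - n(p) = 43211 - 1*0 = 43211 + 0 = 43211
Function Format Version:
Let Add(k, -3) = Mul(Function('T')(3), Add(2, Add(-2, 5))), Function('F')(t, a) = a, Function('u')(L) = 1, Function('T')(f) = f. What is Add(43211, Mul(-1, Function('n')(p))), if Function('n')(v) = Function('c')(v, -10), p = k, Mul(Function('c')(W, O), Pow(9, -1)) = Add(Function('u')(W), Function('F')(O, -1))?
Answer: 43211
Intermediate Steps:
k = 18 (k = Add(3, Mul(3, Add(2, Add(-2, 5)))) = Add(3, Mul(3, Add(2, 3))) = Add(3, Mul(3, 5)) = Add(3, 15) = 18)
Function('c')(W, O) = 0 (Function('c')(W, O) = Mul(9, Add(1, -1)) = Mul(9, 0) = 0)
p = 18
Function('n')(v) = 0
Add(43211, Mul(-1, Function('n')(p))) = Add(43211, Mul(-1, 0)) = Add(43211, 0) = 43211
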